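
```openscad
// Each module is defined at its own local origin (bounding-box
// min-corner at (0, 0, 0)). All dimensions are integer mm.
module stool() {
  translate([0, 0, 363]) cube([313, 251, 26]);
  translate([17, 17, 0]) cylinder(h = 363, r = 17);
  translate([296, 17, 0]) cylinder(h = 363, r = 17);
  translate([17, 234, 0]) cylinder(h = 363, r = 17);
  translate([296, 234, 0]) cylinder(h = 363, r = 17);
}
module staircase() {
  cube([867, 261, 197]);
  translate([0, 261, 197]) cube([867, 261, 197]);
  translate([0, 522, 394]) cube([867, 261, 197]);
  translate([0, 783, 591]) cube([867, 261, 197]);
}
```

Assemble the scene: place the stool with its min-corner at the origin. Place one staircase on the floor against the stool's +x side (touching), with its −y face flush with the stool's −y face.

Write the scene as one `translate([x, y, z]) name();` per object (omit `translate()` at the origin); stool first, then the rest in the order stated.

stool();
translate([313, 0, 0]) staircase();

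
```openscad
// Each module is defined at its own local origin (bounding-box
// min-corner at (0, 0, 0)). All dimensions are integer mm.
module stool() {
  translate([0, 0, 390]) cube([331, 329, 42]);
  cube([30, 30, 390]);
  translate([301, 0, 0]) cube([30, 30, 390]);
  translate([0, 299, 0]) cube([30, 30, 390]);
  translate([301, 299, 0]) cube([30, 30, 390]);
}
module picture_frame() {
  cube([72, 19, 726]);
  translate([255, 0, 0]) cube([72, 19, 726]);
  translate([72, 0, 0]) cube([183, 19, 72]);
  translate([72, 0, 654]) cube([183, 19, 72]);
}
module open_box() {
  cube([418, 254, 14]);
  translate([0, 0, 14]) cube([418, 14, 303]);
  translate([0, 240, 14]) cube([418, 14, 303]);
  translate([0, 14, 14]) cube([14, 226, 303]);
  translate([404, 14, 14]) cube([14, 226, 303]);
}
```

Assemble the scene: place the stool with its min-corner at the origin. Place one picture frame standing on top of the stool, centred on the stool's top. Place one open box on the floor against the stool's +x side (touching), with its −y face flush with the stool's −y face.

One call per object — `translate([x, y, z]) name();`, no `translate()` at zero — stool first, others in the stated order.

stool();
translate([2, 155, 432]) picture_frame();
translate([331, 0, 0]) open_box();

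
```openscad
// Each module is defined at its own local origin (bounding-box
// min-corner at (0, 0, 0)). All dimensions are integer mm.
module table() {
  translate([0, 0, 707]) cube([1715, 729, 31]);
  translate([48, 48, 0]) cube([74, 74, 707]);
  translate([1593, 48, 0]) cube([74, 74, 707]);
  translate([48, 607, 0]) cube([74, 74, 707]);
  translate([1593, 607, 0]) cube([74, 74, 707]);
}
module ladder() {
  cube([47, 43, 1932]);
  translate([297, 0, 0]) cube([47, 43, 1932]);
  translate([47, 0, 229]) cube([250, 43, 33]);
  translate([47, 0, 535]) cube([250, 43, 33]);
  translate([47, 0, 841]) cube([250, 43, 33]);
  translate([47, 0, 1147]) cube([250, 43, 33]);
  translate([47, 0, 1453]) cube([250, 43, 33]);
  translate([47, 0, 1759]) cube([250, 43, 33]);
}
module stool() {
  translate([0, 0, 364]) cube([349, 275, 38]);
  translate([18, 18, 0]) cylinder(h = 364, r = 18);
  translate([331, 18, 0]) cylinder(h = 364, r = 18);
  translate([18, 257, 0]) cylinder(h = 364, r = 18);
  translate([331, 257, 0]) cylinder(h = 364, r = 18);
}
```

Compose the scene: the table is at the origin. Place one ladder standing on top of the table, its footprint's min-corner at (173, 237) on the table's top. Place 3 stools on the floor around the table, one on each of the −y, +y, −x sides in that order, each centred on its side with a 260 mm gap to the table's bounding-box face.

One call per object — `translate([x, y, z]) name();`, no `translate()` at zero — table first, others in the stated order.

table();
translate([173, 237, 738]) ladder();
translate([683, -535, 0]) stool();
translate([683, 989, 0]) stool();
translate([-609, 227, 0]) stool();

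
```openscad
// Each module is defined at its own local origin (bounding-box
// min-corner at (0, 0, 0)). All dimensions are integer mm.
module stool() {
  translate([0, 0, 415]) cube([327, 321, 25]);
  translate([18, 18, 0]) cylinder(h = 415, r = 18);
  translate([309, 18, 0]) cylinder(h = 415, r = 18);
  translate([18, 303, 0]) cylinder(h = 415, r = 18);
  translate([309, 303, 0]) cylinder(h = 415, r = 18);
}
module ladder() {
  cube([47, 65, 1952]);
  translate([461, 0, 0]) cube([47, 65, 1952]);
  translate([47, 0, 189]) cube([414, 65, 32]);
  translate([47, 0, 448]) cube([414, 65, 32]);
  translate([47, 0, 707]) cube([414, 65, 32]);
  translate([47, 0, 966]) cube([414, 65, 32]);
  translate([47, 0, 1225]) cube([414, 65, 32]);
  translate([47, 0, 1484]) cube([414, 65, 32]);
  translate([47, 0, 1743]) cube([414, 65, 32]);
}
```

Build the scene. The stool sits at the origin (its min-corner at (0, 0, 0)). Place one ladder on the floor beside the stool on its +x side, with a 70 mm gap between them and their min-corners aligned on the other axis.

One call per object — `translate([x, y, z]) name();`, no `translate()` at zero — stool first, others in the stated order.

stool();
translate([397, 0, 0]) ladder();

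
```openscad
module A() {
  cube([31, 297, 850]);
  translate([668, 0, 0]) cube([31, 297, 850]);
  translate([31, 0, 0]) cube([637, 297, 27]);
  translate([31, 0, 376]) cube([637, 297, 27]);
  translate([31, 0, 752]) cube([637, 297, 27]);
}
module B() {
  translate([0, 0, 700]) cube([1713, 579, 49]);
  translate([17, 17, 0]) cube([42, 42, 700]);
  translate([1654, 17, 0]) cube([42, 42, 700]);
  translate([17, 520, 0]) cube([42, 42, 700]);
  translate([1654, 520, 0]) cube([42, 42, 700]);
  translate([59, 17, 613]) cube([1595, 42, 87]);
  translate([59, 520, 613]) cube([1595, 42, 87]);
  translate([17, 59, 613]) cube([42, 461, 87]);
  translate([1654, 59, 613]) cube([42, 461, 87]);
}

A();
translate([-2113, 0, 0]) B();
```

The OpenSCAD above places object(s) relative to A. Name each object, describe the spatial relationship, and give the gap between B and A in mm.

The table's nearest face is 400 mm from the bookshelf's −x face.

A is a bookshelf. B is a table. The table is on the floor beside the bookshelf on its −x side. The gap between the table and the bookshelf is 400 mm.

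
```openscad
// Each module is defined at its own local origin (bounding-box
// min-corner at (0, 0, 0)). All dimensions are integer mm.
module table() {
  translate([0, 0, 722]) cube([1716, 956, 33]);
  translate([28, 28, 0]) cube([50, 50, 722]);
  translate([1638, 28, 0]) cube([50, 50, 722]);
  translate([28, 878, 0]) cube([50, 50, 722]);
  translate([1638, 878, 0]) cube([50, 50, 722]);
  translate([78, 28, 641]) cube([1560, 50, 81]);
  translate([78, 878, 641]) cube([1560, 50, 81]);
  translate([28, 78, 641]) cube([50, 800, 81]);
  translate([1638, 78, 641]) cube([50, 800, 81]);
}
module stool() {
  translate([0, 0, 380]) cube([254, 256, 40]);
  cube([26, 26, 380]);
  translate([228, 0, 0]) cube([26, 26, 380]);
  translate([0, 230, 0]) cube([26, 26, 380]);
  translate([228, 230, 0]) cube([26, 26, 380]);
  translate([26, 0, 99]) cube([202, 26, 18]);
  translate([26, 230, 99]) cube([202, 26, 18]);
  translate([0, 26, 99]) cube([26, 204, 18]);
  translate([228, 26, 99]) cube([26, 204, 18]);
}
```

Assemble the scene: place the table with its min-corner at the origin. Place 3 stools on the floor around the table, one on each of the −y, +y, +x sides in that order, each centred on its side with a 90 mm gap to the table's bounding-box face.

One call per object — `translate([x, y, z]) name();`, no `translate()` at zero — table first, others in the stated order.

table();
translate([731, -346, 0]) stool();
translate([731, 1046, 0]) stool();
translate([1806, 350, 0]) stool();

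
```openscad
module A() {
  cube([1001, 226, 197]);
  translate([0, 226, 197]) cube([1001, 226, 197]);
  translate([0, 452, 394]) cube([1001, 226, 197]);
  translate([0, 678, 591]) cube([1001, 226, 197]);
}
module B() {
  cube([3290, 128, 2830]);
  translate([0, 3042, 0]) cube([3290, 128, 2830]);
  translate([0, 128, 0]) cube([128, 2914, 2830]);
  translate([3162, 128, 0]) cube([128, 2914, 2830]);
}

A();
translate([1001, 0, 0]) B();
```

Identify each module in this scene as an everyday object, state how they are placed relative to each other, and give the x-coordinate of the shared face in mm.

A is a staircase. B is a house frame. The house frame is against the staircase's +x side, with their −y faces flush. The x-coordinate of the shared face is 1001 mm.

The staircase's +x face and the house frame's −x face are both at x = 1001 mm.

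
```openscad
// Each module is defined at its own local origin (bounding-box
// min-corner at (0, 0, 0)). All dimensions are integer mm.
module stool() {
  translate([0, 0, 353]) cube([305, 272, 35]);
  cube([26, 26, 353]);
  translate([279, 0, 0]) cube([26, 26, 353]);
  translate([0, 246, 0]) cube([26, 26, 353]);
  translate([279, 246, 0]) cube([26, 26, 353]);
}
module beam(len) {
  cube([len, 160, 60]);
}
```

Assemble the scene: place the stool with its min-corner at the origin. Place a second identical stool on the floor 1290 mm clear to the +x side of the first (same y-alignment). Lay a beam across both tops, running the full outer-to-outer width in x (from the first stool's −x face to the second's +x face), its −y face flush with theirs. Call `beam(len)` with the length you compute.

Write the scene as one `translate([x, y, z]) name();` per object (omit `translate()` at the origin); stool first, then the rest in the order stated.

stool();
translate([1595, 0, 0]) stool();
translate([0, 0, 388]) beam(1900);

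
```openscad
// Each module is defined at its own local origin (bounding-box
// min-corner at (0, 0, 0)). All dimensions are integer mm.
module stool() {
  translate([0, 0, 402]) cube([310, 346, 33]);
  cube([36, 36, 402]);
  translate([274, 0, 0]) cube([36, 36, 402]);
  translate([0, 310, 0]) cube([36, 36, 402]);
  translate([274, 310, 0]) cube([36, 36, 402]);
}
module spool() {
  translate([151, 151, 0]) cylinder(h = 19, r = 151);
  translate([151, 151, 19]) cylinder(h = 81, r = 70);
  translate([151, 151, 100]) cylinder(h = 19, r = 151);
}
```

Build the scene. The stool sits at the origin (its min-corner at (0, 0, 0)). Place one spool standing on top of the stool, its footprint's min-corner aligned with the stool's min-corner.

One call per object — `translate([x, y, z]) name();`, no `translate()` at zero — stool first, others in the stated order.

stool();
translate([0, 0, 435]) spool();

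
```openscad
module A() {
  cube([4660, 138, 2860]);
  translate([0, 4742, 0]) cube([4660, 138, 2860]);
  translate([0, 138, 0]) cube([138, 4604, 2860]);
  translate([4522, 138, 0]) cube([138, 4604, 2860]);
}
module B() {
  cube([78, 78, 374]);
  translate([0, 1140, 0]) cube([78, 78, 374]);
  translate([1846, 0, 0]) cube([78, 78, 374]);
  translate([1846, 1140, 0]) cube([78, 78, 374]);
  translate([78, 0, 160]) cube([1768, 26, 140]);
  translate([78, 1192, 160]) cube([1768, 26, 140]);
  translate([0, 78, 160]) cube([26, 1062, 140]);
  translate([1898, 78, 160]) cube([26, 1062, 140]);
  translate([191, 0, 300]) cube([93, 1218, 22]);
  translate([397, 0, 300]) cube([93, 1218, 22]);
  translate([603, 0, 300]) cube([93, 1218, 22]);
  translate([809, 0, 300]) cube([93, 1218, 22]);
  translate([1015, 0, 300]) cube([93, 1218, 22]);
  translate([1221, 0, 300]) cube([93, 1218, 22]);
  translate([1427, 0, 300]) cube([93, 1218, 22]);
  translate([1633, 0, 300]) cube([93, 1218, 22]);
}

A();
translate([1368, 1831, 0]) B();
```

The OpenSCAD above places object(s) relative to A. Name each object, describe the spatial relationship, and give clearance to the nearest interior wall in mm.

A is a house frame. B is a bed frame. The bed frame sits inside the house frame, centred. The clearance to the nearest interior wall is 1230 mm.

Clearances: x = 1230, y = 1693; minimum 1230 mm.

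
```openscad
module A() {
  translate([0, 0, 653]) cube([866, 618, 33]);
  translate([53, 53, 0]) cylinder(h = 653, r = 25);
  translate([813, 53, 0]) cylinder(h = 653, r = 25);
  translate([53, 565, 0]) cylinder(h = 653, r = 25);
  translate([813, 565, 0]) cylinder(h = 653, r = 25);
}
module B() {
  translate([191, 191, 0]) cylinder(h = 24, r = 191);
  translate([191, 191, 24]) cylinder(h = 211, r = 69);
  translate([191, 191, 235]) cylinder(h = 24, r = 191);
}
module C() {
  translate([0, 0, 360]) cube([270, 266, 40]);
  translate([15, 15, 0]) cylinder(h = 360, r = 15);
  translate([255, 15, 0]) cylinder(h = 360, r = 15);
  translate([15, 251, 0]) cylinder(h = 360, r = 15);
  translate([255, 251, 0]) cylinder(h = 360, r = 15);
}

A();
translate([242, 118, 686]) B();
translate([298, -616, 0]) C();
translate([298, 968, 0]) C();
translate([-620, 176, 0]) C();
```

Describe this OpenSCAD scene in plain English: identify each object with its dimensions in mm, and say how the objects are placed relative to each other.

A is a table with a 866×618 mm rectangular top, 33 mm thick, top surface at z = 686 mm, supported by four round legs of 50 mm diameter, each leg's bounding box inset 28 mm from the nearest pair of top edges, running from the floor.

B is a spool: two coaxial disc flanges of radius 191 mm and thickness 24 mm, joined by a core cylinder of radius 69 mm and height 211 mm. The lower flange rests on z = 0 and the three cylinders share a vertical axis.

C is a four-legged stool. The seat is 270×266 mm, 40 mm thick, top at z = 400 mm. It stands on four round legs, each 30 mm in diameter, from z = 0 to the seat underside, each leg's axis is inset half a diameter from the nearest pair of seat edges (so the leg's bounding box is flush with the corner).

The spool is on top of the table, centred. Three stools sit around the table at the −y, +y, −x sides.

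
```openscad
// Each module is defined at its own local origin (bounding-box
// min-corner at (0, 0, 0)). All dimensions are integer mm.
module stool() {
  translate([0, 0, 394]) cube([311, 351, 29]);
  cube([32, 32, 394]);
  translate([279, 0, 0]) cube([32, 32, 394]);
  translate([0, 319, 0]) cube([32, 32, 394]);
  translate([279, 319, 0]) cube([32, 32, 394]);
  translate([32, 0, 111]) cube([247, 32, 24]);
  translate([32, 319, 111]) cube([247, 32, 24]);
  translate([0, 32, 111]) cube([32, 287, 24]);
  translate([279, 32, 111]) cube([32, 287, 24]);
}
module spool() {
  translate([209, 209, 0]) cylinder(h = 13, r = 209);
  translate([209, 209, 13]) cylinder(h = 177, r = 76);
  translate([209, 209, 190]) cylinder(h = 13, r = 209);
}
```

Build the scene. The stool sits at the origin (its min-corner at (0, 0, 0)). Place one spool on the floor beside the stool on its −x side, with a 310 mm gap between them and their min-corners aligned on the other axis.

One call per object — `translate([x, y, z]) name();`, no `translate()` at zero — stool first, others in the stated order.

stool();
translate([-728, 0, 0]) spool();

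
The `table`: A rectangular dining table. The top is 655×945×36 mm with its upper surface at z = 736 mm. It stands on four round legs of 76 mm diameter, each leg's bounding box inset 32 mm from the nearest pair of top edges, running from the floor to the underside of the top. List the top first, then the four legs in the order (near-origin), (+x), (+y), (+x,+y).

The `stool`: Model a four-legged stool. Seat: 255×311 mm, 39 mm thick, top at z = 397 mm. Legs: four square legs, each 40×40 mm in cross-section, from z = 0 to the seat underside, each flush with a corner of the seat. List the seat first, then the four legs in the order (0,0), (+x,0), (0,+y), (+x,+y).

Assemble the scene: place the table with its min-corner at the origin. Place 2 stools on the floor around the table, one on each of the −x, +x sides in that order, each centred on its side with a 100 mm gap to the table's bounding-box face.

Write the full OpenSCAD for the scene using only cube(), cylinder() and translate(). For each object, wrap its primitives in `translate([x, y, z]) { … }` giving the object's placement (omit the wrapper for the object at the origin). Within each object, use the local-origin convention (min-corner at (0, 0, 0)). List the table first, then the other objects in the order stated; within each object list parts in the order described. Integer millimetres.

translate([0, 0, 700]) cube([655, 945, 36]);
translate([70, 70, 0]) cylinder(h = 700, r = 38);
translate([585, 70, 0]) cylinder(h = 700, r = 38);
translate([70, 875, 0]) cylinder(h = 700, r = 38);
translate([585, 875, 0]) cylinder(h = 700, r = 38);
translate([-355, 317, 0]) {
  translate([0, 0, 358]) cube([255, 311, 39]);
  cube([40, 40, 358]);
  translate([215, 0, 0]) cube([40, 40, 358]);
  translate([0, 271, 0]) cube([40, 40, 358]);
  translate([215, 271, 0]) cube([40, 40, 358]);
}
translate([755, 317, 0]) {
  translate([0, 0, 358]) cube([255, 311, 39]);
  cube([40, 40, 358]);
  translate([215, 0, 0]) cube([40, 40, 358]);
  translate([0, 271, 0]) cube([40, 40, 358]);
  translate([215, 271, 0]) cube([40, 40, 358]);
}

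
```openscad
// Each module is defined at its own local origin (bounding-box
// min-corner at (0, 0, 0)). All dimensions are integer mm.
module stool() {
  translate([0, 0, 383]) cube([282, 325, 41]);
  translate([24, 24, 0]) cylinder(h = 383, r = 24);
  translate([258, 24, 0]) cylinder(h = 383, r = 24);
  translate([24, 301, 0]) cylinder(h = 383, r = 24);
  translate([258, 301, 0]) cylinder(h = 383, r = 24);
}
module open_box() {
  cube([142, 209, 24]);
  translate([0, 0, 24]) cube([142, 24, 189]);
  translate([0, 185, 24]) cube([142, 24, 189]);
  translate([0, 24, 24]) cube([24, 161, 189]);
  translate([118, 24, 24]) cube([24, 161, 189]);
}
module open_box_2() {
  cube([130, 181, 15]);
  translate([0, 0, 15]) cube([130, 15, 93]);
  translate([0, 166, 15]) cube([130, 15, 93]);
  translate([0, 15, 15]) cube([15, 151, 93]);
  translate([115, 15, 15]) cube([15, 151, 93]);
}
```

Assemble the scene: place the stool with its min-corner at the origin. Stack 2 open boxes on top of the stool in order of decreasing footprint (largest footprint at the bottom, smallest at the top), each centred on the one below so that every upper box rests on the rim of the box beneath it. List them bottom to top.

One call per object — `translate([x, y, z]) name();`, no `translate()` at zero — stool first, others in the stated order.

stool();
translate([70, 58, 424]) open_box();
translate([76, 72, 637]) open_box_2();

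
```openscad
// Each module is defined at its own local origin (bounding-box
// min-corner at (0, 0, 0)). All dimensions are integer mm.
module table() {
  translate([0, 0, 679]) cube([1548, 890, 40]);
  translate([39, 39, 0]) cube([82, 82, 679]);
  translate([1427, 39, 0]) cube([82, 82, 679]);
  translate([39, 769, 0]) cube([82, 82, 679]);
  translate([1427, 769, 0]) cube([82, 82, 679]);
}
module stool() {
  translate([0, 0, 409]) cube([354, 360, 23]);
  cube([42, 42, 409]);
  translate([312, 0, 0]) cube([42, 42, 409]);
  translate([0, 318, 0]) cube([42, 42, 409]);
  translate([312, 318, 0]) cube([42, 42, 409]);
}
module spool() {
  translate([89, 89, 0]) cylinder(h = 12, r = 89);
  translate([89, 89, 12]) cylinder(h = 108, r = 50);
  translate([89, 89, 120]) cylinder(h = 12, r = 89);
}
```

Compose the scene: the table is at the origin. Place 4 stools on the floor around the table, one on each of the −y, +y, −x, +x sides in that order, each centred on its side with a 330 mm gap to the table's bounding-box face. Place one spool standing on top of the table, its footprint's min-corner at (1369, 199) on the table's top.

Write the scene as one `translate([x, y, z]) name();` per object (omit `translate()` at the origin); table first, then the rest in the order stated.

table();
translate([597, -690, 0]) stool();
translate([597, 1220, 0]) stool();
translate([-684, 265, 0]) stool();
translate([1878, 265, 0]) stool();
translate([1369, 199, 719]) spool();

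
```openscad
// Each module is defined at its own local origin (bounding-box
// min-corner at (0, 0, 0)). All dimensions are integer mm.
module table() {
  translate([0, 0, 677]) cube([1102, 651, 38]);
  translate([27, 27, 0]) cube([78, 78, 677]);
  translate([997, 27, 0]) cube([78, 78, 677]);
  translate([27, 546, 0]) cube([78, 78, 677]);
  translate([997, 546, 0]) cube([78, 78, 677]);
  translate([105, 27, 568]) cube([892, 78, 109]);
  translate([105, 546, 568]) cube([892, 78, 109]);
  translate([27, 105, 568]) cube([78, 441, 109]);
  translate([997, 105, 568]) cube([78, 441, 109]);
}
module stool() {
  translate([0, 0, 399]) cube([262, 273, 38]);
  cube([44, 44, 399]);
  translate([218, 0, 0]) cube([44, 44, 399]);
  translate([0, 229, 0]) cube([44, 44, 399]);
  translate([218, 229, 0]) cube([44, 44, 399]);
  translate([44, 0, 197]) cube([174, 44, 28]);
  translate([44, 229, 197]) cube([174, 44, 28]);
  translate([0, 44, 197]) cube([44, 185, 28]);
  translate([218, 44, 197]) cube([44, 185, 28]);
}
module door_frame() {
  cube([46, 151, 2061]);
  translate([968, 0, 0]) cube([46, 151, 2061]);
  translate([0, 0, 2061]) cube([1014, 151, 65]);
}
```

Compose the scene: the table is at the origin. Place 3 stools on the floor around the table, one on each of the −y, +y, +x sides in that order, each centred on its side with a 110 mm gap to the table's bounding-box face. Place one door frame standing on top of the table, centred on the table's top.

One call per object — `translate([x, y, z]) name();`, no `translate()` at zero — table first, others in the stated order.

table();
translate([420, -383, 0]) stool();
translate([420, 761, 0]) stool();
translate([1212, 189, 0]) stool();
translate([44, 250, 715]) door_frame();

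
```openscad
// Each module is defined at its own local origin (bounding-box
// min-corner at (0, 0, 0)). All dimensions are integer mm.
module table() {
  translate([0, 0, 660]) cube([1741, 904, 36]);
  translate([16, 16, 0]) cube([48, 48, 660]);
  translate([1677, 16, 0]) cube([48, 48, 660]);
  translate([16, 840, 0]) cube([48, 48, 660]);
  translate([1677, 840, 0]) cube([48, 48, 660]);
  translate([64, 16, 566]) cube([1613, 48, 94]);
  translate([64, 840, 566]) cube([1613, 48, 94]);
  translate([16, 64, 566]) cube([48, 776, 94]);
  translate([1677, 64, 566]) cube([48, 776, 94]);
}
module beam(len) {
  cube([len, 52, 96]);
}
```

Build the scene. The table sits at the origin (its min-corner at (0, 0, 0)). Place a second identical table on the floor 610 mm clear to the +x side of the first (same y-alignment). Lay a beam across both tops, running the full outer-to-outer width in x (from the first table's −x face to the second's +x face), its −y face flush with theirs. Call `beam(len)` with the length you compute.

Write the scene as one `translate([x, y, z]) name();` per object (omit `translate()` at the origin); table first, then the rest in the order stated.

table();
translate([2351, 0, 0]) table();
translate([0, 0, 696]) beam(4092);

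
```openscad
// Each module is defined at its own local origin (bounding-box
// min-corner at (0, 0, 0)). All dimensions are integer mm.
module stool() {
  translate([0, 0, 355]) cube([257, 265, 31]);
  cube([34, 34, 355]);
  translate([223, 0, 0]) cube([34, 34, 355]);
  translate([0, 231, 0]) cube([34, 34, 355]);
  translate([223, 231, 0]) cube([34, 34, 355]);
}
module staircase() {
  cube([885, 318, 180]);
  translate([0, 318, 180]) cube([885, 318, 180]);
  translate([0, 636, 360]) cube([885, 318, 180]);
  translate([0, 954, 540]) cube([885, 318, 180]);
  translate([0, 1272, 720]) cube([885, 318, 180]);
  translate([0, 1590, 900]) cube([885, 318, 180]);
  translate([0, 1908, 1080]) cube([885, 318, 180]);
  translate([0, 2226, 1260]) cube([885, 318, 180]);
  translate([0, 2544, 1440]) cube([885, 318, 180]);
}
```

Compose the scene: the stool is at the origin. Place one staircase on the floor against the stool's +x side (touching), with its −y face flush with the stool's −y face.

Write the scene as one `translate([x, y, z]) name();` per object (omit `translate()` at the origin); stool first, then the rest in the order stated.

stool();
translate([257, 0, 0]) staircase();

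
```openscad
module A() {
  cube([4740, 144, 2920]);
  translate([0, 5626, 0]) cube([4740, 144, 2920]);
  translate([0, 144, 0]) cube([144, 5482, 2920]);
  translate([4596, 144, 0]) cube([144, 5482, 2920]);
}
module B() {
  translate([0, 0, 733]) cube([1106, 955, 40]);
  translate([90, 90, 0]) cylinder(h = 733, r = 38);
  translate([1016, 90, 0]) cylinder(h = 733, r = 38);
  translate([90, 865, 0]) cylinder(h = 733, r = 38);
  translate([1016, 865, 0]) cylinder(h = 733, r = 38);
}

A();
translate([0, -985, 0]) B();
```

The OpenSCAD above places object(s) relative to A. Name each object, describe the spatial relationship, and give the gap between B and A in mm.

A is a house frame. B is a table. The table is on the floor beside the house frame on its −y side. The gap between the table and the house frame is 30 mm.

The table's nearest face is 30 mm from the house frame's −y face.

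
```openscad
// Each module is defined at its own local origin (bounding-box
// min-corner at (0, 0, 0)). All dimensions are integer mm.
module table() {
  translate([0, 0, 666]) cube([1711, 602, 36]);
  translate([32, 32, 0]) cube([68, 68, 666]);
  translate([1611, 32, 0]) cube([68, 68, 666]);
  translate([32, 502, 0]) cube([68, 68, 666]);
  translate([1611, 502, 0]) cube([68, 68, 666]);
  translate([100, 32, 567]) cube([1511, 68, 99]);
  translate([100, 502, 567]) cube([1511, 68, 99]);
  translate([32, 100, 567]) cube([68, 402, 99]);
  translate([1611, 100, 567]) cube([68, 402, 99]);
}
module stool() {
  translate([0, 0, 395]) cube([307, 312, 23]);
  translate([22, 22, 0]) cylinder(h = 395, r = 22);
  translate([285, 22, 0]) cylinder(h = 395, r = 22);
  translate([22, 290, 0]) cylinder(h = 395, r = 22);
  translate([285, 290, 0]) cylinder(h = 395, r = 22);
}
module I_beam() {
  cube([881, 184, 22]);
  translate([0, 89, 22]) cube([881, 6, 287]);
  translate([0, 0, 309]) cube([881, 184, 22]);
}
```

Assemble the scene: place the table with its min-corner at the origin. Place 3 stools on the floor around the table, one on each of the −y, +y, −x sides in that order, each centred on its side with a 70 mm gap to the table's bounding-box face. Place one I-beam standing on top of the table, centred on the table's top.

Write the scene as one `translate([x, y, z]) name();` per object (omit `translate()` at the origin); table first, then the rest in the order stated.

table();
translate([702, -382, 0]) stool();
translate([702, 672, 0]) stool();
translate([-377, 145, 0]) stool();
translate([415, 209, 702]) I_beam();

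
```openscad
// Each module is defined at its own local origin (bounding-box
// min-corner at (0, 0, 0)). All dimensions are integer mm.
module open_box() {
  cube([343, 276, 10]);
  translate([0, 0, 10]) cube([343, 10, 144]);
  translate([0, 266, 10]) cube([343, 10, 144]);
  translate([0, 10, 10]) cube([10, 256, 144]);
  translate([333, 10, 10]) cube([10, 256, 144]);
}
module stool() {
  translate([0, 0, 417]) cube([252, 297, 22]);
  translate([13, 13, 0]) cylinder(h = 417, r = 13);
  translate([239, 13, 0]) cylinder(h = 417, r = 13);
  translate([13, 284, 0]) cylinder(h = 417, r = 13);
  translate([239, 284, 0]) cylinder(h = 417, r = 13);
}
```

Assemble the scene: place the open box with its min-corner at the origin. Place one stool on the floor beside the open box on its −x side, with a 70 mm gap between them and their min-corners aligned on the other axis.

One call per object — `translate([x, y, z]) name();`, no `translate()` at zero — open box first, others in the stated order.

open_box();
translate([-322, 0, 0]) stool();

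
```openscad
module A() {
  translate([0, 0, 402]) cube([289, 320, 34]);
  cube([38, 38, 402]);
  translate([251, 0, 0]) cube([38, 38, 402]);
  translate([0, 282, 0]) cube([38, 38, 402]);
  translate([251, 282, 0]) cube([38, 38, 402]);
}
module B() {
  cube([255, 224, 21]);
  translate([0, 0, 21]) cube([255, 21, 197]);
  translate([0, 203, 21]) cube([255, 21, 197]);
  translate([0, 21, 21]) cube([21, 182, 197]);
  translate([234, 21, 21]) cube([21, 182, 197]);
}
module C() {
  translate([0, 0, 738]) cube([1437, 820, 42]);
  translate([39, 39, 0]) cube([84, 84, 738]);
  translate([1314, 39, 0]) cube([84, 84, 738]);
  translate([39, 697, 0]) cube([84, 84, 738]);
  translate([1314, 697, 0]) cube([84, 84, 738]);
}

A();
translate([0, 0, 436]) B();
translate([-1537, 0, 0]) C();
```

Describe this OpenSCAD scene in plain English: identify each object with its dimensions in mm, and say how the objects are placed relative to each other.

A is a simple wooden stool: a rectangular seat 289 mm (x) by 320 mm (y), 34 mm thick, top face at z = 436 mm, on four square legs, each 38×38 mm in cross-section. The legs rest on z = 0, each flush with a corner of the seat.

B is an open-topped rectangular box: outside dimensions 255×224×218 mm, with a uniform wall and base thickness of 21 mm. The base is a full 255×224 slab on the floor; four walls sit on top of the base. The front and back walls (the −y and +y sides) span the full width; the two side walls fit between them.

C is a table: top 1437 mm (x) × 820 mm (y), 42 mm thick, upper face at z = 780 mm, on four 84×84 mm square legs, each inset 39 mm from the nearest pair of top edges, running from z = 0 to the bottom of the top.

The open box is on top of the stool. The table is on the floor beside the stool on its −x side.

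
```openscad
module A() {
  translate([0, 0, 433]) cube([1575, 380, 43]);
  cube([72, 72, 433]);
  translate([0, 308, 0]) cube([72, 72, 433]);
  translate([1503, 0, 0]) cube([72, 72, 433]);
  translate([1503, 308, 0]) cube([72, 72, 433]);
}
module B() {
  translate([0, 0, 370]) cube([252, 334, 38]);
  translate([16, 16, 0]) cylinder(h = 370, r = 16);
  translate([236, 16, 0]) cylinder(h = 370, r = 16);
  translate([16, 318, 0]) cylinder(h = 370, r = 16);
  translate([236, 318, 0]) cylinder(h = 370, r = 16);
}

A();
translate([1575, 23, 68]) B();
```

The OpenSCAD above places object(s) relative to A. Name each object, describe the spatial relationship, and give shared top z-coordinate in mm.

Both tops at z = 476 mm.

A is a bench. B is a stool. The stool is beside the bench with their tops flush at z = 476. The shared top z-coordinate is 476 mm.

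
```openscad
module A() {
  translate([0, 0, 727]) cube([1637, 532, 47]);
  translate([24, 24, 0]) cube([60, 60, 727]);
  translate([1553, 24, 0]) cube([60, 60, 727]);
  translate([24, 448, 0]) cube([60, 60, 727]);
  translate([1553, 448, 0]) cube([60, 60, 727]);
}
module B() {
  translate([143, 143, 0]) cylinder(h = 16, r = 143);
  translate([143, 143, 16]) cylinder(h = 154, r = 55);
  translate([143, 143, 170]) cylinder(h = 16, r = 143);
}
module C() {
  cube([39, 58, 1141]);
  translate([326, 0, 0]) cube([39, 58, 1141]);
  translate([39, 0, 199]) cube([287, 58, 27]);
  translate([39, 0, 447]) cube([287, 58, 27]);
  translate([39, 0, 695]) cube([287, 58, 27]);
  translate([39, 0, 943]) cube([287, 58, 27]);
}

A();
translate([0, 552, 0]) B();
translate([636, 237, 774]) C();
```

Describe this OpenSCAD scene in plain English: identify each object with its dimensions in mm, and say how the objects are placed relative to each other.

A is a table: top 1637 mm (x) × 532 mm (y), 47 mm thick, upper face at z = 774 mm, on four 60×60 mm square legs, each inset 24 mm from the nearest pair of top edges, running from z = 0 to the bottom of the top.

B is a spool: two coaxial disc flanges of radius 143 mm and thickness 16 mm, joined by a core cylinder of radius 55 mm and height 154 mm. The lower flange rests on z = 0 and the three cylinders share a vertical axis.

C is a straight ladder. Two 39×58 mm vertical rails, 1141 mm tall, stand 365 mm apart (outside-to-outside) with their front faces coplanar on the −y side. 4 rungs, each 58 mm deep and 27 mm tall, span between the inner faces of the rails, front faces flush with the rails. The lowest rung's underside is at z = 199 mm and rungs are spaced 248 mm apart (underside to underside).

The spool is on the floor beside the table on its +y side. The ladder is on top of the table, centred.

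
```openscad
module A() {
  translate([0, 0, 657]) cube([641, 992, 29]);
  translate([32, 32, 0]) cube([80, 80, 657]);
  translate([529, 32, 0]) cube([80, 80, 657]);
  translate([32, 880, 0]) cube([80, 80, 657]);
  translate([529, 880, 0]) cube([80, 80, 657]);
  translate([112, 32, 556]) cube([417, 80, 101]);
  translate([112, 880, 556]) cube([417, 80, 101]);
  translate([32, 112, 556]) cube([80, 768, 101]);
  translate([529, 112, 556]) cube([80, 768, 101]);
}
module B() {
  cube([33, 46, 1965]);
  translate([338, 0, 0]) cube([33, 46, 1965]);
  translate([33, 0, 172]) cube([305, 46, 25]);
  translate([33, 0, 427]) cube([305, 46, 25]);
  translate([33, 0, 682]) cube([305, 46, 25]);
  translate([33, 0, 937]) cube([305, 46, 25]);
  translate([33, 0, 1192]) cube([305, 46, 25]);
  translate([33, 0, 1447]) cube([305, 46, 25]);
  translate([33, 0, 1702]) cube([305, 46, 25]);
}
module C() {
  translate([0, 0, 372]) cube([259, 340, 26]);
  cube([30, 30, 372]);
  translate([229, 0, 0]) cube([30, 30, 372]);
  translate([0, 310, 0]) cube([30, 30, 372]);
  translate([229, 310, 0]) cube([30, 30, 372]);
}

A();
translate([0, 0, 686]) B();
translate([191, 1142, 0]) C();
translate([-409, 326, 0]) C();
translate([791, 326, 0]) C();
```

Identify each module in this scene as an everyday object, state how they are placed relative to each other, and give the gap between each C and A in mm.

A is a table. B is a ladder. C is a stool. The ladder is on top of the table. Three stools sit around the table at the +y, −x, +x sides. The gap between each stool and the table is 150 mm.

Each stool's nearest face is 150 mm from the table's bounding box.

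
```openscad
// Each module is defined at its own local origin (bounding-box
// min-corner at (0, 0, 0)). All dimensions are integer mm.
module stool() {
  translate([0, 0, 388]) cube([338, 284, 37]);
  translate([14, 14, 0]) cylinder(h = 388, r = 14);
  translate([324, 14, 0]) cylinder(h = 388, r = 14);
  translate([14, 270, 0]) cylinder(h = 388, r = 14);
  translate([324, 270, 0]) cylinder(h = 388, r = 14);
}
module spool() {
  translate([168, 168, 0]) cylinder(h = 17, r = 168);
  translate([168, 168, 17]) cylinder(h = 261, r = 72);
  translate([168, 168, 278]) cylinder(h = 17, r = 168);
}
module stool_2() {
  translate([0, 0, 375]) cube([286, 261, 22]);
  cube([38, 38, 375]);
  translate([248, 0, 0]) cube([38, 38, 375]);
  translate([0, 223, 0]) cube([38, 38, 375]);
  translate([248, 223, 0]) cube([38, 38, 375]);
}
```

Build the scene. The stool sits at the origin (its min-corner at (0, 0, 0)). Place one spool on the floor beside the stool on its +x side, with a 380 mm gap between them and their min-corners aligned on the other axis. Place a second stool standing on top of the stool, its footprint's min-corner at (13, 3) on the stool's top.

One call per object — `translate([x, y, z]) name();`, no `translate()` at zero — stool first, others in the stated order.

stool();
translate([718, 0, 0]) spool();
translate([13, 3, 425]) stool_2();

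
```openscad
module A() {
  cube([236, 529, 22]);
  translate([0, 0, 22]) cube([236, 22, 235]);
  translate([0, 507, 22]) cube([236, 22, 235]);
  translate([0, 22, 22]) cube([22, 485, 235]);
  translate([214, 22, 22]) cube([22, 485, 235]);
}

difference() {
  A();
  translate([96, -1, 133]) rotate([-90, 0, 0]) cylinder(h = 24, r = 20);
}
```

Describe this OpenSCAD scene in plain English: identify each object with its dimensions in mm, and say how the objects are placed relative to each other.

A is an open-topped rectangular box: outside dimensions 236×529×257 mm, with a uniform wall and base thickness of 22 mm. The base is a full 236×529 slab on the floor; four walls sit on top of the base. The front and back walls (the −y and +y sides) span the full width; the two side walls fit between them.

The open box has a circular hole of radius 20 mm through its front wall, centred at (x = 96, z = 133).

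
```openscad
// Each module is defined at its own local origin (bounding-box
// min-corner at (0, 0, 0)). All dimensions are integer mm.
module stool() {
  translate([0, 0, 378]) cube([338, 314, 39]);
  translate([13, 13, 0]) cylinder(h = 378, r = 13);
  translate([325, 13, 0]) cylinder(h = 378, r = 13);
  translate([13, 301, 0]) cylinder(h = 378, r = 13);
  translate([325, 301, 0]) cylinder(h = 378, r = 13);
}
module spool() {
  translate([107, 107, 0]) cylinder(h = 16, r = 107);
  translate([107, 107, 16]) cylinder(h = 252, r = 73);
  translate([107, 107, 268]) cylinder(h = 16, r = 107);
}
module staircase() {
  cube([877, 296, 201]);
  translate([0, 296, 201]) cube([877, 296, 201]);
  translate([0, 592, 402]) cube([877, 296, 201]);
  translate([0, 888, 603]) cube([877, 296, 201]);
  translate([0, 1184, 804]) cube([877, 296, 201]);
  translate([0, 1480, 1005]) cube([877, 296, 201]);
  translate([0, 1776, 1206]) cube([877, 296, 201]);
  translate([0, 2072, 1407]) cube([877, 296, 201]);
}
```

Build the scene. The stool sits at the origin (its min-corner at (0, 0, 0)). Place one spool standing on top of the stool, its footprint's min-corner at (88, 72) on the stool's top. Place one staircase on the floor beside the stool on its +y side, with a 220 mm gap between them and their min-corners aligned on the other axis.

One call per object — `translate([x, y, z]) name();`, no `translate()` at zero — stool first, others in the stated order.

stool();
translate([88, 72, 417]) spool();
translate([0, 534, 0]) staircase();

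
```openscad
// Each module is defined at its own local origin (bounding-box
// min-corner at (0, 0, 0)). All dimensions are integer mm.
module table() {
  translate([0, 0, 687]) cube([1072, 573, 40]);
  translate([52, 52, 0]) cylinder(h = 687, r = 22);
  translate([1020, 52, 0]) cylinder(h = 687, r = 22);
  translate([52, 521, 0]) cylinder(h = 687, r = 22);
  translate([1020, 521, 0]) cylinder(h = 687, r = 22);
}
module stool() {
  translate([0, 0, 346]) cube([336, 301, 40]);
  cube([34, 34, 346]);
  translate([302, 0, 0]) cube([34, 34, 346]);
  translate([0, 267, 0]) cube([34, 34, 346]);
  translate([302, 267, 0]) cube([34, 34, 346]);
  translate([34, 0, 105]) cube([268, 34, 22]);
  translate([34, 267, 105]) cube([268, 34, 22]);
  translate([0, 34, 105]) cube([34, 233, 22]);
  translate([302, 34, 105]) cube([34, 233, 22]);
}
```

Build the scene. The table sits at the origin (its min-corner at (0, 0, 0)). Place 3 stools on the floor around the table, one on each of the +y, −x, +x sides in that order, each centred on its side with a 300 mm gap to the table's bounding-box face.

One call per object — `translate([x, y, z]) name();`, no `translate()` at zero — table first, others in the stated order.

table();
translate([368, 873, 0]) stool();
translate([-636, 136, 0]) stool();
translate([1372, 136, 0]) stool();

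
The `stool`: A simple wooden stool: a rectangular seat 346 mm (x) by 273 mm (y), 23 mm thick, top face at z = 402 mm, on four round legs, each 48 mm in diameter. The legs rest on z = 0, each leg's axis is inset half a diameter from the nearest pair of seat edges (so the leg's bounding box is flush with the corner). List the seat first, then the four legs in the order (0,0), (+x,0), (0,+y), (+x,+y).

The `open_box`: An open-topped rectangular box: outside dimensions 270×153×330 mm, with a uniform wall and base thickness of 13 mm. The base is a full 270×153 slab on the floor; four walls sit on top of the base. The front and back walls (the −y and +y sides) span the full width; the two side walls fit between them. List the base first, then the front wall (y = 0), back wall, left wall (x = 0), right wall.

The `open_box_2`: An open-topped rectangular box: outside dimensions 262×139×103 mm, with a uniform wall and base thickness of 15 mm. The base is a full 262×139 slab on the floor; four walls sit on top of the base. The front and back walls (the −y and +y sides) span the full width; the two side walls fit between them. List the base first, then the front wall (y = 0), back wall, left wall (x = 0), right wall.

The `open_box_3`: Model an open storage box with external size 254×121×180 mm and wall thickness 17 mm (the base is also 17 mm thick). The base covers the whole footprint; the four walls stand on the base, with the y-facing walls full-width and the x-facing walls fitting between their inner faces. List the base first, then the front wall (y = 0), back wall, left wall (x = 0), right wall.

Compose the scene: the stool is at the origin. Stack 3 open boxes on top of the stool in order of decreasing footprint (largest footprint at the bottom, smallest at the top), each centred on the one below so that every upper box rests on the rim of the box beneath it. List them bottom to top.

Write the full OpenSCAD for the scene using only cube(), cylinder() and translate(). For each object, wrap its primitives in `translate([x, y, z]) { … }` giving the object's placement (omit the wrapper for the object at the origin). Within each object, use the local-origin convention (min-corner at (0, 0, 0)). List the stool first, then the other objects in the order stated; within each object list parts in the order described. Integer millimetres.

translate([0, 0, 379]) cube([346, 273, 23]);
translate([24, 24, 0]) cylinder(h = 379, r = 24);
translate([322, 24, 0]) cylinder(h = 379, r = 24);
translate([24, 249, 0]) cylinder(h = 379, r = 24);
translate([322, 249, 0]) cylinder(h = 379, r = 24);
translate([38, 60, 402]) {
  cube([270, 153, 13]);
  translate([0, 0, 13]) cube([270, 13, 317]);
  translate([0, 140, 13]) cube([270, 13, 317]);
  translate([0, 13, 13]) cube([13, 127, 317]);
  translate([257, 13, 13]) cube([13, 127, 317]);
}
translate([42, 67, 732]) {
  cube([262, 139, 15]);
  translate([0, 0, 15]) cube([262, 15, 88]);
  translate([0, 124, 15]) cube([262, 15, 88]);
  translate([0, 15, 15]) cube([15, 109, 88]);
  translate([247, 15, 15]) cube([15, 109, 88]);
}
translate([46, 76, 835]) {
  cube([254, 121, 17]);
  translate([0, 0, 17]) cube([254, 17, 163]);
  translate([0, 104, 17]) cube([254, 17, 163]);
  translate([0, 17, 17]) cube([17, 87, 163]);
  translate([237, 17, 17]) cube([17, 87, 163]);
}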